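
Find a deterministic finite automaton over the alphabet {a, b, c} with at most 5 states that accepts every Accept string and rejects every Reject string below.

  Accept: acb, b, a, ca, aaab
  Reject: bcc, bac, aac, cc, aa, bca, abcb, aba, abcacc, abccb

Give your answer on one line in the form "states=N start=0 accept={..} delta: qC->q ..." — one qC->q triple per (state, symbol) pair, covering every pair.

states=4 start=0 accept={1,2} delta: 0a->1 0b->1 0c->0 1a->0 1b->2 1c->2 2a->0 2b->1 2c->3 3a->0 3b->0 3c->3

Fold the examples into a partial DFA from state 0: repeatedly fix the first undefined (state, symbol) met by the shortest-then-alphabetical prefix, trying targets in increasing order and rejecting any under which an Accept and a Reject string meet in one state with the same remainder; add a state when all current targets are rejected. Accepting states are where Accept strings end.
a: 0a undefined. 0a->0: no, a/aa meet in 0. Open state 1: 0a->1.
b: 0b undefined. 0b->0: no, ca/bca meet in 0 with "ca" left. 0b->1: ok.
c: 0c undefined. 0c->0: ok.
aa: 1a undefined. 1a->0: ok.
ab: 1b undefined. 1b->0: no, b/abcb meet in 1. 1b->1: no, acb/abcb meet in 1 with "cb" left. Open state 2: 1b->2.
ac: 1c undefined. 1c->0: no, acb/bca meet in 1. 1c->1: no, b/bcc meet in 1. 1c->2: ok.
aba: 2a undefined. 2a->0: ok.
abc: 2c undefined. 2c->0: no, b/abcb meet in 1. 2c->1: no, acb/abccb meet in 2 with "b" left. 2c->2: no, acb/abcb meet in 2 with "b" left. Open state 3: 2c->3.
acb: 2b undefined. 2b->0: no, acb/bac meet in 0. 2b->1: ok.
abca: 3a undefined. 3a->0: ok.
abcb: 3b undefined. 3b->0: ok.
abcc: 3c undefined. 3c->0: no, acb/abccb meet in 1. 3c->1: no, aaab/abccb meet in 2. 3c->2: no, acb/abccb meet in 1. 3c->3: ok.
All examples now run through 4 states with every (state, symbol) defined. Accept strings end in {1,2}, Reject strings end in {0,3}; accept={1,2}.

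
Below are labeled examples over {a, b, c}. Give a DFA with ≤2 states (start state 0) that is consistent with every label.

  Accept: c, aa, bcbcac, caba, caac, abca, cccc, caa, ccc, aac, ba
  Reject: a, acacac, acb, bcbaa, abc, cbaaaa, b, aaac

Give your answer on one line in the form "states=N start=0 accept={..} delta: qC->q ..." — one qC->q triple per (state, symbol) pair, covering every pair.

states=2 start=0 accept={0} delta: 0a->1 0b->1 0c->0 1a->0 1b->1 1c->1

State merging on the prefix tree: take the shortest (then alphabetical) example prefix whose next move is undefined and point that move at state 0, else 1, else 2, ...; a target is out if some Accept/Reject pair would then sit in one state with the same input left (inseparable). If every existing state is out, open a new one.
a: 0a undefined. 0a->0: no, c/aaac meet in 0 with "c" left. Open state 1: 0a->1.
b: 0b undefined. 0b->0: no, ba/a meet in 1. 0b->1: ok.
c: 0c undefined. 0c->0: ok.
aa: 1a undefined. 1a->0: ok.
ab: 1b undefined. 1b->0: no, c/abc meet in 0. 1b->1: ok.
ac: 1c undefined. 1c->0: no, c/acacac meet in 0. 1c->1: ok.
All examples now run through 2 states with every (state, symbol) defined. Accept strings end in {0}, Reject strings end in {1}; accept={0}.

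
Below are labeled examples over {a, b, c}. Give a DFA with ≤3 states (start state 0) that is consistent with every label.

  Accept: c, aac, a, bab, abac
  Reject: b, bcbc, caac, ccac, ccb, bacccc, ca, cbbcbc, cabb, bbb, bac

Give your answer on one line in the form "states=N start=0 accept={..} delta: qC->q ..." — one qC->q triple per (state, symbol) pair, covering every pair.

State merging on the prefix tree: take the shortest (then alphabetical) example prefix whose next move is undefined and point that move at state 0, else 1, else 2, ...; a target is out if some Accept/Reject pair would then sit in one state with the same input left (inseparable). If every existing state is out, open a new one.
a: 0a undefined. 0a->0: no, abac/bac meet in 0 with "bac" left. Open state 1: 0a->1.
b: 0b undefined. 0b->0: ok.
c: 0c undefined. 0c->0: no, c/b meet in 0. 0c->1: ok.
aa: 1a undefined. 1a->0: ok.
ab: 1b undefined. 1b->0: no, c/bcbc meet in 1. 1b->1: ok.
cc: 1c undefined. 1c->0: no, c/bacccc meet in 1. 1c->1: no, c/bcbc meet in 1. Open state 2: 1c->2.
cca: 2a undefined. 2a->0: no, c/ccac meet in 1. 2a->1: ok.
ccb: 2b undefined. 2b->0: no, c/cbbcbc meet in 1. 2b->1: no, c/ccb meet in 1. 2b->2: ok.
bacc: 2c undefined. 2c->0: ok.
All examples now run through 3 states with every (state, symbol) defined. Accept strings end in {1}, Reject strings end in {0,2}; accept={1}.

states=3 start=0 accept={1} delta: 0a->1 0b->0 0c->1 1a->0 1b->1 1c->2 2a->1 2b->2 2c->0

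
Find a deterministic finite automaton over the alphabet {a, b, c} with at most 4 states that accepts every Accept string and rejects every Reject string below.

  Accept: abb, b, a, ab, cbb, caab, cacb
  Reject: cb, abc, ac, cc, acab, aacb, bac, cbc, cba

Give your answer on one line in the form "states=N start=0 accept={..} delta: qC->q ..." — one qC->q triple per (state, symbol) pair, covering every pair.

State merging on the prefix tree: take the shortest (then alphabetical) example prefix whose next move is undefined and point that move at state 0, else 1, else 2, ...; a target is out if some Accept/Reject pair would then sit in one state with the same input left (inseparable). If every existing state is out, open a new one.
a: 0a undefined. 0a->0: ok.
b: 0b undefined. 0b->0: ok.
c: 0c undefined. 0c->0: no, abb/cb meet in 0. Open state 1: 0c->1.
ca: 1a undefined. 1a->0: no, abb/acab meet in 0. 1a->1: no, caab/cb meet in 1 with "b" left. Open state 2: 1a->2.
cb: 1b undefined. 1b->0: no, abb/cb meet in 0. 1b->1: no, cbb/cb meet in 1. 1b->2: no, cbb/acab meet in 2 with "b" left. Open state 3: 1b->3.
cc: 1c undefined. 1c->0: no, abb/cc meet in 0. 1c->1: ok.
caa: 2a undefined. 2a->0: ok.
cac: 2c undefined. 2c->0: ok.
cba: 3a undefined. 3a->0: no, abb/cba meet in 0. 3a->1: ok.
cbb: 3b undefined. 3b->0: ok.
cbc: 3c undefined. 3c->0: no, abb/cbc meet in 0. 3c->1: ok.
acab: 2b undefined. 2b->0: no, abb/acab meet in 0. 2b->1: ok.
All examples now run through 4 states with every (state, symbol) defined. Accept strings end in {0}, Reject strings end in {1,3}; accept={0}.

states=4 start=0 accept={0} delta: 0a->0 0b->0 0c->1 1a->2 1b->3 1c->1 2a->0 2b->1 2c->0 3a->1 3b->0 3c->1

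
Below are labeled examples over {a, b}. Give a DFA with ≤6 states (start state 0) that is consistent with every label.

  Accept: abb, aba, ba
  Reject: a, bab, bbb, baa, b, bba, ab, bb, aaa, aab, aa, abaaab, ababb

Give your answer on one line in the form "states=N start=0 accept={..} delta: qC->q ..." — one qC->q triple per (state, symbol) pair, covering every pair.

Grow the machine one transition at a time. Run the examples from 0; the earliest place one falls off (shortest prefix, ties alphabetical) gets sent to the lowest-numbered state that keeps every Accept/Reject pair distinguishable — a pair clashes when both reach the same state with identical unread suffix — and to a fresh state only if none does.
a: 0a undefined. 0a->0: no, abb/bb meet in 0 with "bb" left. Open state 1: 0a->1.
b: 0b undefined. 0b->0: no, ba/a meet in 1. 0b->1: no, abb/bbb meet in 1 with "bb" left. Open state 2: 0b->2.
aa: 1a undefined. 1a->0: ok.
ab: 1b undefined. 1b->0: no, abb/b meet in 2. 1b->1: no, abb/a meet in 1. 1b->2: no, abb/bb meet in 2 with "b" left. Open state 3: 1b->3.
ba: 2a undefined. 2a->0: no, ba/aa meet in 0. 2a->1: no, ba/a meet in 1. 2a->2: no, ba/baa meet in 2. 2a->3: no, abb/bab meet in 3 with "b" left. Open state 4: 2a->4.
bb: 2b undefined. 2b->0: ok.
aba: 3a undefined. 3a->0: no, aba/bb meet in 0. 3a->1: no, abb/ababb meet in 3 with "b" left. 3a->2: no, aba/bbb meet in 2. 3a->3: no, abb/abaaab meet in 3 with "b" left. 3a->4: ok.
abb: 3b undefined. 3b->0: no, abb/bb meet in 0. 3b->1: no, abb/a meet in 1. 3b->2: no, abb/bbb meet in 2. 3b->3: no, abb/ab meet in 3. 3b->4: ok.
baa: 4a undefined. 4a->0: ok.
bab: 4b undefined. 4b->0: ok.
All examples now run through 5 states with every (state, symbol) defined. Accept strings end in {4}, Reject strings end in {0,1,2,3}; accept={4}.

states=5 start=0 accept={4} delta: 0a->1 0b->2 1a->0 1b->3 2a->4 2b->0 3a->4 3b->4 4a->0 4b->0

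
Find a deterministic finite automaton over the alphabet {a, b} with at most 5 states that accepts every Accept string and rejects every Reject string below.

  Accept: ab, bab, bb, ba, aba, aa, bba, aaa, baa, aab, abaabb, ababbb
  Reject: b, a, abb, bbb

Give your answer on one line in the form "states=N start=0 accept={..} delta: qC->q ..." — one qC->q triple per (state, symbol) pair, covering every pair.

State merging on the prefix tree: take the shortest (then alphabetical) example prefix whose next move is undefined and point that move at state 0, else 1, else 2, ...; a target is out if some Accept/Reject pair would then sit in one state with the same input left (inseparable). If every existing state is out, open a new one.
a: 0a undefined. 0a->0: no, ab/b meet in 0 with "b" left. Open state 1: 0a->1.
b: 0b undefined. 0b->0: no, bb/b meet in 0. 0b->1: ok.
aa: 1a undefined. 1a->0: no, bab/b meet in 1. 1a->1: no, ba/b meet in 1. Open state 2: 1a->2.
ab: 1b undefined. 1b->0: no, aba/b meet in 1. 1b->1: no, ab/b meet in 1. 1b->2: no, bab/abb meet in 2 with "b" left. Open state 3: 1b->3.
aaa: 2a undefined. 2a->0: ok.
aab: 2b undefined. 2b->0: ok.
aba: 3a undefined. 3a->0: no, abaabb/abb meet in 3 with "b" left. 3a->1: no, aba/b meet in 1. 3a->2: ok.
abb: 3b undefined. 3b->0: no, bab/abb meet in 0. 3b->1: ok.
All examples now run through 4 states with every (state, symbol) defined. Accept strings end in {0,2,3}, Reject strings end in {1}; accept={0,2,3}.

states=4 start=0 accept={0,2,3} delta: 0a->1 0b->1 1a->2 1b->3 2a->0 2b->0 3a->2 3b->1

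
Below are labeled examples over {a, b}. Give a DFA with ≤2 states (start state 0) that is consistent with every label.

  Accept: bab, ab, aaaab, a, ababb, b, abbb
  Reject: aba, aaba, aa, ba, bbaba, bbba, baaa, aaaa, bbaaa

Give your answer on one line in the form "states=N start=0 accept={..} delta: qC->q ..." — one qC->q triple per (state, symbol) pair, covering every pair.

states=2 start=0 accept={1} delta: 0a->1 0b->1 1a->0 1b->1

State merging on the prefix tree: take the shortest (then alphabetical) example prefix whose next move is undefined and point that move at state 0, else 1, else 2, ...; a target is out if some Accept/Reject pair would then sit in one state with the same input left (inseparable). If every existing state is out, open a new one.
a: 0a undefined. 0a->0: no, a/aa meet in 0. Open state 1: 0a->1.
b: 0b undefined. 0b->0: no, a/ba meet in 1. 0b->1: ok.
aa: 1a undefined. 1a->0: ok.
ab: 1b undefined. 1b->0: no, bab/aba meet in 1. 1b->1: ok.
All examples now run through 2 states with every (state, symbol) defined. Accept strings end in {1}, Reject strings end in {0}; accept={1}.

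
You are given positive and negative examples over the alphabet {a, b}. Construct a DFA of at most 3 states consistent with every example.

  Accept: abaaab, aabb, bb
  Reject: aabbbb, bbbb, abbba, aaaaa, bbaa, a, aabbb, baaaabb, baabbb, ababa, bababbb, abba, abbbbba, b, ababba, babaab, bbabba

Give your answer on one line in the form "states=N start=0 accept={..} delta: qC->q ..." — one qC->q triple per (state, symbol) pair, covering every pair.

Grow the machine one transition at a time. Run the examples from 0; the earliest place one falls off (shortest prefix, ties alphabetical) gets sent to the lowest-numbered state that keeps every Accept/Reject pair distinguishable — a pair clashes when both reach the same state with identical unread suffix — and to a fresh state only if none does.
a: 0a undefined. 0a->0: ok.
b: 0b undefined. 0b->0: no, abaaab/aabbbb meet in 0. Open state 1: 0b->1.
ba: 1a undefined. 1a->0: no, abaaab/b meet in 1. 1a->1: ok.
bb: 1b undefined. 1b->0: no, abaaab/aabbbb meet in 0. 1b->1: no, abaaab/aabbbb meet in 1. Open state 2: 1b->2.
bba: 2a undefined. 2a->0: ok.
bbb: 2b undefined. 2b->0: ok.
All examples now run through 3 states with every (state, symbol) defined. Accept strings end in {2}, Reject strings end in {0,1}; accept={2}.

states=3 start=0 accept={2} delta: 0a->0 0b->1 1a->1 1b->2 2a->0 2b->0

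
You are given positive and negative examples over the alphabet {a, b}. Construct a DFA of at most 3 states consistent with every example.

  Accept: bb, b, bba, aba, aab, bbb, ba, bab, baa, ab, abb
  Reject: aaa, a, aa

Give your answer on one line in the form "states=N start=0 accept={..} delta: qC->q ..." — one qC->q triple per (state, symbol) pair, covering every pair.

states=2 start=0 accept={1} delta: 0a->0 0b->1 1a->1 1b->1

State merging on the prefix tree: take the shortest (then alphabetical) example prefix whose next move is undefined and point that move at state 0, else 1, else 2, ...; a target is out if some Accept/Reject pair would then sit in one state with the same input left (inseparable). If every existing state is out, open a new one.
a: 0a undefined. 0a->0: ok.
b: 0b undefined. 0b->0: no, bb/aaa meet in 0. Open state 1: 0b->1.
ba: 1a undefined. 1a->0: no, aba/aaa meet in 0. 1a->1: ok.
bb: 1b undefined. 1b->0: no, bb/aaa meet in 0. 1b->1: ok.
All examples now run through 2 states with every (state, symbol) defined. Accept strings end in {1}, Reject strings end in {0}; accept={1}.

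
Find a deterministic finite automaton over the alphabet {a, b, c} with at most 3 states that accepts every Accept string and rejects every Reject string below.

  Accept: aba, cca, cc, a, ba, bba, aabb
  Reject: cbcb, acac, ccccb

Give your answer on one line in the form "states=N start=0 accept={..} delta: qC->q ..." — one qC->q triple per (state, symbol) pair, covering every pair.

states=3 start=0 accept={0,2} delta: 0a->0 0b->0 0c->1 1a->0 1b->1 1c->2 2a->0 2b->1 2c->0

State merging on the prefix tree: take the shortest (then alphabetical) example prefix whose next move is undefined and point that move at state 0, else 1, else 2, ...; a target is out if some Accept/Reject pair would then sit in one state with the same input left (inseparable). If every existing state is out, open a new one.
a: 0a undefined. 0a->0: ok.
b: 0b undefined. 0b->0: ok.
c: 0c undefined. 0c->0: no, aba/cbcb meet in 0. Open state 1: 0c->1.
cb: 1b undefined. 1b->0: no, aba/cbcb meet in 0. 1b->1: ok.
cc: 1c undefined. 1c->0: no, aba/cbcb meet in 0. 1c->1: no, cc/cbcb meet in 1. Open state 2: 1c->2.
aca: 1a undefined. 1a->0: ok.
cca: 2a undefined. 2a->0: ok.
ccc: 2c undefined. 2c->0: ok.
cbcb: 2b undefined. 2b->0: no, aba/cbcb meet in 0. 2b->1: ok.
All examples now run through 3 states with every (state, symbol) defined. Accept strings end in {0,2}, Reject strings end in {1}; accept={0,2}.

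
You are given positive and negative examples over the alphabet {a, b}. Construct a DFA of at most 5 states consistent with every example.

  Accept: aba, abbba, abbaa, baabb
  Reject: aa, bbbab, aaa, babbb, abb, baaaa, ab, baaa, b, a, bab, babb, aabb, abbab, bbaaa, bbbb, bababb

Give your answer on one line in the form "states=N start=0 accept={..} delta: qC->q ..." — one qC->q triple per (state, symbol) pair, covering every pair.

states=4 start=0 accept={2,3} delta: 0a->0 0b->1 1a->2 1b->1 2a->3 2b->0 3a->0 3b->3

Grow the machine one transition at a time. Run the examples from 0; the earliest place one falls off (shortest prefix, ties alphabetical) gets sent to the lowest-numbered state that keeps every Accept/Reject pair distinguishable — a pair clashes when both reach the same state with identical unread suffix — and to a fresh state only if none does.
a: 0a undefined. 0a->0: ok.
b: 0b undefined. 0b->0: no, aba/aa meet in 0. Open state 1: 0b->1.
ba: 1a undefined. 1a->0: no, aba/aa meet in 0. 1a->1: no, aba/baaaa meet in 1. Open state 2: 1a->2.
bb: 1b undefined. 1b->0: no, abbaa/aa meet in 0. 1b->1: ok.
baa: 2a undefined. 2a->0: no, abbaa/aa meet in 0. 2a->1: no, aba/baaa meet in 2. 2a->2: no, aba/baaaa meet in 2. Open state 3: 2a->3.
bab: 2b undefined. 2b->0: ok.
baaa: 3a undefined. 3a->0: ok.
baab: 3b undefined. 3b->0: no, baabb/babbb meet in 1. 3b->1: no, baabb/babbb meet in 1. 3b->2: no, baabb/aa meet in 0. 3b->3: ok.
All examples now run through 4 states with every (state, symbol) defined. Accept strings end in {2,3}, Reject strings end in {0,1}; accept={2,3}.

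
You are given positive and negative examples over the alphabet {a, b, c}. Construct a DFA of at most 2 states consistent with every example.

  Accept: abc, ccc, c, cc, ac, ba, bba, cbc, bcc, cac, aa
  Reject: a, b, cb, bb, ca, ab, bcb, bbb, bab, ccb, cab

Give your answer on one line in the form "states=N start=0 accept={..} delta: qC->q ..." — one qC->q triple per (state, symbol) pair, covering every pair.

states=2 start=0 accept={0} delta: 0a->1 0b->1 0c->0 1a->0 1b->1 1c->0

Grow the machine one transition at a time. Run the examples from 0; the earliest place one falls off (shortest prefix, ties alphabetical) gets sent to the lowest-numbered state that keeps every Accept/Reject pair distinguishable — a pair clashes when both reach the same state with identical unread suffix — and to a fresh state only if none does.
a: 0a undefined. 0a->0: no, aa/a meet in 0. Open state 1: 0a->1.
b: 0b undefined. 0b->0: no, ba/a meet in 1. 0b->1: ok.
c: 0c undefined. 0c->0: ok.
aa: 1a undefined. 1a->0: ok.
ab: 1b undefined. 1b->0: no, abc/bb meet in 0. 1b->1: ok.
ac: 1c undefined. 1c->0: ok.
All examples now run through 2 states with every (state, symbol) defined. Accept strings end in {0}, Reject strings end in {1}; accept={0}.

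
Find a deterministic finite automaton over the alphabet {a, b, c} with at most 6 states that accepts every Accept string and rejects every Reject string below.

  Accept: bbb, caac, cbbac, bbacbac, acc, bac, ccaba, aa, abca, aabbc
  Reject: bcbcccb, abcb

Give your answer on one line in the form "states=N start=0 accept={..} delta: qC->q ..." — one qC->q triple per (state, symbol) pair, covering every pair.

State merging on the prefix tree: take the shortest (then alphabetical) example prefix whose next move is undefined and point that move at state 0, else 1, else 2, ...; a target is out if some Accept/Reject pair would then sit in one state with the same input left (inseparable). If every existing state is out, open a new one.
a: 0a undefined. 0a->0: ok.
b: 0b undefined. 0b->0: ok.
c: 0c undefined. 0c->0: no, bbb/bcbcccb meet in 0. Open state 1: 0c->1.
ca: 1a undefined. 1a->0: ok.
cb: 1b undefined. 1b->0: no, bbb/abcb meet in 0. 1b->1: no, caac/abcb meet in 1. Open state 2: 1b->2.
cc: 1c undefined. 1c->0: ok.
cbb: 2b undefined. 2b->0: ok.
bcbc: 2c undefined. 2c->0: no, bbb/bcbcccb meet in 0. 2c->1: ok.
bbacba: 2a undefined. 2a->0: ok.
All examples now run through 3 states with every (state, symbol) defined. Accept strings end in {0,1}, Reject strings end in {2}; accept={0,1}.

states=3 start=0 accept={0,1} delta: 0a->0 0b->0 0c->1 1a->0 1b->2 1c->0 2a->0 2b->0 2c->1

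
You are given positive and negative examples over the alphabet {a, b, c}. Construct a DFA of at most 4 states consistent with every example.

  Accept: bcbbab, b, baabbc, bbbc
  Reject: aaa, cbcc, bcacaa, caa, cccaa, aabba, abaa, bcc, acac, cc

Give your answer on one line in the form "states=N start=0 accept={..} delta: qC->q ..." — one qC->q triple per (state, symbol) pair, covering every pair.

states=3 start=0 accept={1,2} delta: 0a->0 0b->1 0c->0 1a->0 1b->1 1c->2 2a->0 2b->0 2c->0

Fold the examples into a partial DFA from state 0: repeatedly fix the first undefined (state, symbol) met by the shortest-then-alphabetical prefix, trying targets in increasing order and rejecting any under which an Accept and a Reject string meet in one state with the same remainder; add a state when all current targets are rejected. Accepting states are where Accept strings end.
a: 0a undefined. 0a->0: ok.
b: 0b undefined. 0b->0: no, b/aaa meet in 0. Open state 1: 0b->1.
c: 0c undefined. 0c->0: ok.
ba: 1a undefined. 1a->0: ok.
bb: 1b undefined. 1b->0: no, baabbc/aaa meet in 0. 1b->1: ok.
bc: 1c undefined. 1c->0: no, baabbc/aaa meet in 0. 1c->1: no, bcbbab/cbcc meet in 1. Open state 2: 1c->2.
bca: 2a undefined. 2a->0: ok.
bcb: 2b undefined. 2b->0: ok.
bcc: 2c undefined. 2c->0: ok.
All examples now run through 3 states with every (state, symbol) defined. Accept strings end in {1,2}, Reject strings end in {0}; accept={1,2}.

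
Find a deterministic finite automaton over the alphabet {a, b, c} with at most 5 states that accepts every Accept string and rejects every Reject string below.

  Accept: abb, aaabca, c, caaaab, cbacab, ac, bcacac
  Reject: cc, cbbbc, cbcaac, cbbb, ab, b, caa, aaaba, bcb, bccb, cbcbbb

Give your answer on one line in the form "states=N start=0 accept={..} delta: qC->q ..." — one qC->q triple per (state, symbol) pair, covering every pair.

states=5 start=0 accept={0,2} delta: 0a->0 0b->1 0c->2 1a->1 1b->0 1c->0 2a->1 2b->3 2c->1 3a->0 3b->2 3c->4 4a->4 4b->1 4c->1

Grow the machine one transition at a time. Run the examples from 0; the earliest place one falls off (shortest prefix, ties alphabetical) gets sent to the lowest-numbered state that keeps every Accept/Reject pair distinguishable — a pair clashes when both reach the same state with identical unread suffix — and to a fresh state only if none does.
a: 0a undefined. 0a->0: ok.
b: 0b undefined. 0b->0: no, abb/ab meet in 0. Open state 1: 0b->1.
c: 0c undefined. 0c->0: no, c/cc meet in 0. 0c->1: no, c/ab meet in 1. Open state 2: 0c->2.
bc: 1c undefined. 1c->0: ok.
ca: 2a undefined. 2a->0: no, aaabca/caa meet in 0. 2a->1: ok.
cb: 2b undefined. 2b->0: no, abb/cbbb meet in 1 with "b" left. 2b->1: no, c/cbcaac meet in 2. 2b->2: no, c/cbbb meet in 2. Open state 3: 2b->3.
cc: 2c undefined. 2c->0: no, aaabca/cc meet in 0. 2c->1: ok.
abb: 1b undefined. 1b->0: ok.
caa: 1a undefined. 1a->0: no, abb/caa meet in 0. 1a->1: ok.
cba: 3a undefined. 3a->0: ok.
cbb: 3b undefined. 3b->0: no, abb/cbbbc meet in 0. 3b->1: no, abb/cbbb meet in 0. 3b->2: ok.
cbc: 3c undefined. 3c->0: no, abb/cbbbc meet in 0. 3c->1: no, abb/cbcaac meet in 0. 3c->2: no, abb/cbcaac meet in 0. 3c->3: no, c/cbcaac meet in 2. Open state 4: 3c->4.
cbca: 4a undefined. 4a->0: no, c/cbcaac meet in 2. 4a->1: no, abb/cbcaac meet in 0. 4a->2: no, abb/cbcaac meet in 0. 4a->3: no, c/cbcaac meet in 2. 4a->4: ok.
cbcb: 4b undefined. 4b->0: no, abb/cbcbbb meet in 0. 4b->1: ok.
cbcaac: 4c undefined. 4c->0: no, abb/cbcaac meet in 0. 4c->1: ok.
All examples now run through 5 states with every (state, symbol) defined. Accept strings end in {0,2}, Reject strings end in {1,3,4}; accept={0,2}.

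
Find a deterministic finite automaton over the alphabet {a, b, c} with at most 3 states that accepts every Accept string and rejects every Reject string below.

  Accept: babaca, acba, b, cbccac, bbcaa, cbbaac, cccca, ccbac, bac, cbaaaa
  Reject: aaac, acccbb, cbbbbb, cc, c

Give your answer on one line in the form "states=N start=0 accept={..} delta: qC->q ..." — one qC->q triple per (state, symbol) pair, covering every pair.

Fold the examples into a partial DFA from state 0: repeatedly fix the first undefined (state, symbol) met by the shortest-then-alphabetical prefix, trying targets in increasing order and rejecting any under which an Accept and a Reject string meet in one state with the same remainder; add a state when all current targets are rejected. Accepting states are where Accept strings end.
a: 0a undefined. 0a->0: ok.
b: 0b undefined. 0b->0: no, bac/aaac meet in 0 with "c" left. Open state 1: 0b->1.
c: 0c undefined. 0c->0: no, cccca/aaac meet in 0. 0c->1: no, b/aaac meet in 1. Open state 2: 0c->2.
ba: 1a undefined. 1a->0: no, bac/aaac meet in 2. 1a->1: ok.
bb: 1b undefined. 1b->0: ok.
cb: 2b undefined. 2b->0: no, acba/cbbbbb meet in 0. 2b->1: no, acba/cbbbbb meet in 1. 2b->2: ok.
cc: 2c undefined. 2c->0: no, cccca/cc meet in 0. 2c->1: no, b/cc meet in 1. 2c->2: ok.
bac: 1c undefined. 1c->0: ok.
cba: 2a undefined. 2a->0: no, cbccac/aaac meet in 2. 2a->1: ok.
All examples now run through 3 states with every (state, symbol) defined. Accept strings end in {0,1}, Reject strings end in {2}; accept={0,1}.

states=3 start=0 accept={0,1} delta: 0a->0 0b->1 0c->2 1a->1 1b->0 1c->0 2a->1 2b->2 2c->2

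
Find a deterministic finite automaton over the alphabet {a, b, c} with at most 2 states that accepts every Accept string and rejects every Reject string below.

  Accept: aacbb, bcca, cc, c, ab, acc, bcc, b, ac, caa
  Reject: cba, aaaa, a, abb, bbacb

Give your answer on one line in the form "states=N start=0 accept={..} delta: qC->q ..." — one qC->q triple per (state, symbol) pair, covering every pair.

Fold the examples into a partial DFA from state 0: repeatedly fix the first undefined (state, symbol) met by the shortest-then-alphabetical prefix, trying targets in increasing order and rejecting any under which an Accept and a Reject string meet in one state with the same remainder; add a state when all current targets are rejected. Accepting states are where Accept strings end.
a: 0a undefined. 0a->0: ok.
b: 0b undefined. 0b->0: no, ab/aaaa meet in 0. Open state 1: 0b->1.
c: 0c undefined. 0c->0: no, aacbb/abb meet in 1 with "b" left. 0c->1: ok.
bb: 1b undefined. 1b->0: ok.
bc: 1c undefined. 1c->0: no, cc/cba meet in 0. 1c->1: ok.
ca: 1a undefined. 1a->0: no, bcca/cba meet in 0. 1a->1: ok.
All examples now run through 2 states with every (state, symbol) defined. Accept strings end in {1}, Reject strings end in {0}; accept={1}.

states=2 start=0 accept={1} delta: 0a->0 0b->1 0c->1 1a->1 1b->0 1c->1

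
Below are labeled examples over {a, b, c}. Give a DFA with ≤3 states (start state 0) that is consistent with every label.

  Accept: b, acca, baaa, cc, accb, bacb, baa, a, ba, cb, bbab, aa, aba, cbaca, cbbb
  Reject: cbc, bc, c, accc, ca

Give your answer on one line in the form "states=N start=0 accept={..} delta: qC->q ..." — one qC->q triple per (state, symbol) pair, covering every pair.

states=3 start=0 accept={0,2} delta: 0a->0 0b->0 0c->1 1a->1 1b->2 1c->0 2a->1 2b->0 2c->1

Fold the examples into a partial DFA from state 0: repeatedly fix the first undefined (state, symbol) met by the shortest-then-alphabetical prefix, trying targets in increasing order and rejecting any under which an Accept and a Reject string meet in one state with the same remainder; add a state when all current targets are rejected. Accepting states are where Accept strings end.
a: 0a undefined. 0a->0: ok.
b: 0b undefined. 0b->0: ok.
c: 0c undefined. 0c->0: no, b/cbc meet in 0. Open state 1: 0c->1.
ca: 1a undefined. 1a->0: no, b/ca meet in 0. 1a->1: ok.
cb: 1b undefined. 1b->0: no, cbaca/cbc meet in 1. 1b->1: no, cc/cbc meet in 1 with "c" left. Open state 2: 1b->2.
cc: 1c undefined. 1c->0: ok.
cba: 2a undefined. 2a->0: no, cbaca/bc meet in 1. 2a->1: ok.
cbb: 2b undefined. 2b->0: ok.
cbc: 2c undefined. 2c->0: no, b/cbc meet in 0. 2c->1: ok.
All examples now run through 3 states with every (state, symbol) defined. Accept strings end in {0,2}, Reject strings end in {1}; accept={0,2}.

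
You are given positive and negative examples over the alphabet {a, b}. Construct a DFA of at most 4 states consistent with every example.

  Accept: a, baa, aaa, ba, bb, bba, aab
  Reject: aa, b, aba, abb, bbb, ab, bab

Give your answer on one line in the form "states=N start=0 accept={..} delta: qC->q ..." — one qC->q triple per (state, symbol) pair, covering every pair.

states=4 start=0 accept={0,1} delta: 0a->1 0b->2 1a->2 1b->3 2a->0 2b->0 3a->2 3b->2

Grow the machine one transition at a time. Run the examples from 0; the earliest place one falls off (shortest prefix, ties alphabetical) gets sent to the lowest-numbered state that keeps every Accept/Reject pair distinguishable — a pair clashes when both reach the same state with identical unread suffix — and to a fresh state only if none does.
a: 0a undefined. 0a->0: no, a/aa meet in 0. Open state 1: 0a->1.
b: 0b undefined. 0b->0: no, baa/aa meet in 1 with "a" left. 0b->1: no, a/b meet in 1. Open state 2: 0b->2.
aa: 1a undefined. 1a->0: no, aab/b meet in 2. 1a->1: no, a/aa meet in 1. 1a->2: ok.
ab: 1b undefined. 1b->0: no, a/aba meet in 1. 1b->1: no, a/abb meet in 1. 1b->2: no, aaa/aba meet in 2 with "a" left. Open state 3: 1b->3.
ba: 2a undefined. 2a->0: ok.
bb: 2b undefined. 2b->0: ok.
aba: 3a undefined. 3a->0: no, aaa/aba meet in 0. 3a->1: no, a/aba meet in 1. 3a->2: ok.
abb: 3b undefined. 3b->0: no, aaa/abb meet in 0. 3b->1: no, a/abb meet in 1. 3b->2: ok.
All examples now run through 4 states with every (state, symbol) defined. Accept strings end in {0,1}, Reject strings end in {2,3}; accept={0,1}.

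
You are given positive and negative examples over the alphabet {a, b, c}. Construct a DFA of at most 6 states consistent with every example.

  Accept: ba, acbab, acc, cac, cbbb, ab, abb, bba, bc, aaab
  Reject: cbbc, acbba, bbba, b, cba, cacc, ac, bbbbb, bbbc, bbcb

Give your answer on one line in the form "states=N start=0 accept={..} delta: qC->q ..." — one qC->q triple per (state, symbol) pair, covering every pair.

states=5 start=0 accept={1} delta: 0a->1 0b->2 0c->1 1a->0 1b->1 1c->2 2a->1 2b->3 2c->1 3a->1 3b->4 3c->0 4a->0 4b->0 4c->0

Grow the machine one transition at a time. Run the examples from 0; the earliest place one falls off (shortest prefix, ties alphabetical) gets sent to the lowest-numbered state that keeps every Accept/Reject pair distinguishable — a pair clashes when both reach the same state with identical unread suffix — and to a fresh state only if none does.
a: 0a undefined. 0a->0: no, ab/b meet in 0 with "b" left. Open state 1: 0a->1.
b: 0b undefined. 0b->0: no, ba/bbba meet in 1. 0b->1: no, bc/ac meet in 1 with "c" left. Open state 2: 0b->2.
c: 0c undefined. 0c->0: no, ba/cba meet in 2 with "a" left. 0c->1: ok.
aa: 1a undefined. 1a->0: ok.
ab: 1b undefined. 1b->0: no, cac/cba meet in 1. 1b->1: ok.
ac: 1c undefined. 1c->0: no, bba/acbba meet in 2 with "ba" left. 1c->1: no, acbab/b meet in 2. 1c->2: ok.
ba: 2a undefined. 2a->0: no, ba/cba meet in 0. 2a->1: ok.
bb: 2b undefined. 2b->0: no, ba/acbba meet in 1. 2b->1: no, ba/bbbbb meet in 1. 2b->2: no, ba/acbba meet in 1. Open state 3: 2b->3.
bc: 2c undefined. 2c->0: no, acc/cba meet in 0. 2c->1: ok.
bba: 3a undefined. 3a->0: no, acbab/cbbc meet in 2. 3a->1: ok.
bbb: 3b undefined. 3b->0: no, ba/acbba meet in 1. 3b->1: no, ba/bbbbb meet in 1. 3b->2: no, ba/acbba meet in 1. 3b->3: no, ba/acbba meet in 1. Open state 4: 3b->4.
bbc: 3c undefined. 3c->0: ok.
bbba: 4a undefined. 4a->0: ok.
bbbb: 4b undefined. 4b->0: ok.
bbbc: 4c undefined. 4c->0: ok.
All examples now run through 5 states with every (state, symbol) defined. Accept strings end in {1}, Reject strings end in {0,2}; accept={1}.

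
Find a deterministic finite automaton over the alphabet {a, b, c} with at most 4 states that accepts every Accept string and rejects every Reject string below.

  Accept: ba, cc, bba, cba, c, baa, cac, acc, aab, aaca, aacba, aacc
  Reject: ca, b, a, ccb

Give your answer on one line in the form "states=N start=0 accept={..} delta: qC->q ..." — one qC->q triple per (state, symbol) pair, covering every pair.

Fold the examples into a partial DFA from state 0: repeatedly fix the first undefined (state, symbol) met by the shortest-then-alphabetical prefix, trying targets in increasing order and rejecting any under which an Accept and a Reject string meet in one state with the same remainder; add a state when all current targets are rejected. Accepting states are where Accept strings end.
a: 0a undefined. 0a->0: no, aab/b meet in 0 with "b" left. Open state 1: 0a->1.
b: 0b undefined. 0b->0: no, ba/a meet in 1. 0b->1: ok.
c: 0c undefined. 0c->0: ok.
aa: 1a undefined. 1a->0: no, baa/ca meet in 1. 1a->1: no, ba/ca meet in 1. Open state 2: 1a->2.
ac: 1c undefined. 1c->0: ok.
bb: 1b undefined. 1b->0: no, bba/ca meet in 1. 1b->1: ok.
aab: 2b undefined. 2b->0: ok.
aac: 2c undefined. 2c->0: no, aaca/ca meet in 1. 2c->1: ok.
baa: 2a undefined. 2a->0: ok.
All examples now run through 3 states with every (state, symbol) defined. Accept strings end in {0,2}, Reject strings end in {1}; accept={0,2}.

states=3 start=0 accept={0,2} delta: 0a->1 0b->1 0c->0 1a->2 1b->1 1c->0 2a->0 2b->0 2c->1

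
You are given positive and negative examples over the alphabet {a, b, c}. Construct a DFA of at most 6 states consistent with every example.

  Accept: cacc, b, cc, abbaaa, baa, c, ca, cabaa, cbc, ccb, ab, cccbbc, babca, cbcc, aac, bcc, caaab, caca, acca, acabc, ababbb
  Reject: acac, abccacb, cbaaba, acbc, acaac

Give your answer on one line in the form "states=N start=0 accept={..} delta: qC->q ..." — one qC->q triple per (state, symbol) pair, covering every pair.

states=6 start=0 accept={0,1,2,3,5} delta: 0a->1 0b->0 0c->0 1a->1 1b->2 1c->3 2a->4 2b->0 2c->0 3a->5 3b->4 3c->0 4a->0 4b->0 4c->4 5a->4 5b->0 5c->4

State merging on the prefix tree: take the shortest (then alphabetical) example prefix whose next move is undefined and point that move at state 0, else 1, else 2, ...; a target is out if some Accept/Reject pair would then sit in one state with the same input left (inseparable). If every existing state is out, open a new one.
a: 0a undefined. 0a->0: no, cbc/acbc meet in 0 with "cbc" left. Open state 1: 0a->1.
b: 0b undefined. 0b->0: ok.
c: 0c undefined. 0c->0: ok.
aa: 1a undefined. 1a->0: no, ca/cbaaba meet in 1. 1a->1: ok.
ab: 1b undefined. 1b->0: no, abbaaa/cbaaba meet in 1. 1b->1: no, abbaaa/cbaaba meet in 1. Open state 2: 1b->2.
ac: 1c undefined. 1c->0: no, cacc/acac meet in 0. 1c->1: no, cacc/acac meet in 1. 1c->2: no, caca/cbaaba meet in 2 with "a" left. Open state 3: 1c->3.
aba: 2a undefined. 2a->0: no, b/cbaaba meet in 0. 2a->1: no, baa/cbaaba meet in 1. 2a->2: no, cabaa/cbaaba meet in 2. 2a->3: no, aac/cbaaba meet in 3. Open state 4: 2a->4.
abb: 2b undefined. 2b->0: ok.
abc: 2c undefined. 2c->0: ok.
aca: 3a undefined. 3a->0: no, b/acac meet in 0. 3a->1: no, aac/acac meet in 3. 3a->2: no, b/acac meet in 0. 3a->3: no, cacc/acac meet in 3 with "c" left. 3a->4: no, caca/cbaaba meet in 4. Open state 5: 3a->5.
acb: 3b undefined. 3b->0: no, b/abccacb meet in 0. 3b->1: no, abbaaa/abccacb meet in 1. 3b->2: no, b/acbc meet in 0. 3b->3: no, cacc/acbc meet in 3 with "c" left. 3b->4: ok.
acc: 3c undefined. 3c->0: ok.
abab: 4b undefined. 4b->0: ok.
acaa: 5a undefined. 5a->0: no, cacc/acaac meet in 0. 5a->1: no, aac/acaac meet in 3. 5a->2: no, cacc/acaac meet in 0. 5a->3: no, cacc/acaac meet in 0. 5a->4: ok.
acab: 5b undefined. 5b->0: ok.
acac: 5c undefined. 5c->0: no, cacc/acac meet in 0. 5c->1: no, abbaaa/acac meet in 1. 5c->2: no, ab/acac meet in 2. 5c->3: no, aac/acac meet in 3. 5c->4: ok.
acbc: 4c undefined. 4c->0: no, cacc/acbc meet in 0. 4c->1: no, abbaaa/acbc meet in 1. 4c->2: no, ab/acbc meet in 2. 4c->3: no, aac/acbc meet in 3. 4c->4: ok.
cabaa: 4a undefined. 4a->0: ok.
All examples now run through 6 states with every (state, symbol) defined. Accept strings end in {0,1,2,3,5}, Reject strings end in {4}; accept={0,1,2,3,5}.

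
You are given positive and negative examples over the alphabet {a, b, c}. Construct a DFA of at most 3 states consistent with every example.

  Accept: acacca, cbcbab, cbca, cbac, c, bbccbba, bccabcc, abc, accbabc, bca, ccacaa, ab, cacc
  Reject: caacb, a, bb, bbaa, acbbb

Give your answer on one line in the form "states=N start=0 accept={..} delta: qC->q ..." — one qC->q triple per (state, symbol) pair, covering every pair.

states=2 start=0 accept={1} delta: 0a->0 0b->1 0c->1 1a->1 1b->0 1c->1

Fold the examples into a partial DFA from state 0: repeatedly fix the first undefined (state, symbol) met by the shortest-then-alphabetical prefix, trying targets in increasing order and rejecting any under which an Accept and a Reject string meet in one state with the same remainder; add a state when all current targets are rejected. Accepting states are where Accept strings end.
a: 0a undefined. 0a->0: ok.
b: 0b undefined. 0b->0: no, ab/a meet in 0. Open state 1: 0b->1.
c: 0c undefined. 0c->0: no, acacca/a meet in 0. 0c->1: ok.
bb: 1b undefined. 1b->0: ok.
bc: 1c undefined. 1c->0: no, bbccbba/a meet in 0. 1c->1: ok.
ca: 1a undefined. 1a->0: no, acacca/caacb meet in 0. 1a->1: ok.
All examples now run through 2 states with every (state, symbol) defined. Accept strings end in {1}, Reject strings end in {0}; accept={1}.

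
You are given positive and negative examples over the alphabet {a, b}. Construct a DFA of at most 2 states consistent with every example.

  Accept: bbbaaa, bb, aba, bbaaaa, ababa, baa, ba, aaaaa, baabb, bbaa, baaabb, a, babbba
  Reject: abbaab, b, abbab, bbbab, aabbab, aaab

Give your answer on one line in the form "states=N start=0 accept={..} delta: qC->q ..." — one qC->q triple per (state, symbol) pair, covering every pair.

states=2 start=0 accept={0} delta: 0a->0 0b->1 1a->0 1b->0

Fold the examples into a partial DFA from state 0: repeatedly fix the first undefined (state, symbol) met by the shortest-then-alphabetical prefix, trying targets in increasing order and rejecting any under which an Accept and a Reject string meet in one state with the same remainder; add a state when all current targets are rejected. Accepting states are where Accept strings end.
a: 0a undefined. 0a->0: ok.
b: 0b undefined. 0b->0: no, bbbaaa/abbaab meet in 0. Open state 1: 0b->1.
ba: 1a undefined. 1a->0: ok.
bb: 1b undefined. 1b->0: ok.
All examples now run through 2 states with every (state, symbol) defined. Accept strings end in {0}, Reject strings end in {1}; accept={0}.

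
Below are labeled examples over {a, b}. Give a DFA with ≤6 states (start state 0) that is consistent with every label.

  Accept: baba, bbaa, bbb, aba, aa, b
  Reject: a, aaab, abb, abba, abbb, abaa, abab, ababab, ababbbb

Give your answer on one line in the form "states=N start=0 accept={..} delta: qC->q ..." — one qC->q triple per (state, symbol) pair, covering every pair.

Grow the machine one transition at a time. Run the examples from 0; the earliest place one falls off (shortest prefix, ties alphabetical) gets sent to the lowest-numbered state that keeps every Accept/Reject pair distinguishable — a pair clashes when both reach the same state with identical unread suffix — and to a fresh state only if none does.
a: 0a undefined. 0a->0: no, bbb/abbb meet in 0 with "bbb" left. Open state 1: 0a->1.
b: 0b undefined. 0b->0: ok.
aa: 1a undefined. 1a->0: ok.
ab: 1b undefined. 1b->0: no, baba/a meet in 1. 1b->1: no, baba/abba meet in 0. Open state 2: 1b->2.
aba: 2a undefined. 2a->0: no, baba/abab meet in 0. 2a->1: no, baba/a meet in 1. 2a->2: no, baba/aaab meet in 2. Open state 3: 2a->3.
abb: 2b undefined. 2b->0: no, bbaa/abb meet in 0. 2b->1: no, bbaa/abba meet in 0. 2b->2: no, baba/abba meet in 3. 2b->3: no, baba/abb meet in 3. Open state 4: 2b->4.
abaa: 3a undefined. 3a->0: no, bbaa/abaa meet in 0. 3a->1: ok.
abab: 3b undefined. 3b->0: no, bbaa/abab meet in 0. 3b->1: no, bbaa/ababab meet in 0. 3b->2: ok.
abba: 4a undefined. 4a->0: no, bbaa/abba meet in 0. 4a->1: ok.
abbb: 4b undefined. 4b->0: no, bbaa/abbb meet in 0. 4b->1: ok.
All examples now run through 5 states with every (state, symbol) defined. Accept strings end in {0,3}, Reject strings end in {1,2,4}; accept={0,3}.

states=5 start=0 accept={0,3} delta: 0a->1 0b->0 1a->0 1b->2 2a->3 2b->4 3a->1 3b->2 4a->1 4b->1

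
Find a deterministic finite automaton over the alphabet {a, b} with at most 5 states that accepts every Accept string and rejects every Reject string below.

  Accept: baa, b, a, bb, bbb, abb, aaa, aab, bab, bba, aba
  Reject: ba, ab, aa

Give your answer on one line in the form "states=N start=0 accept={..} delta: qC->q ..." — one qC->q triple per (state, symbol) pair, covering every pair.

Fold the examples into a partial DFA from state 0: repeatedly fix the first undefined (state, symbol) met by the shortest-then-alphabetical prefix, trying targets in increasing order and rejecting any under which an Accept and a Reject string meet in one state with the same remainder; add a state when all current targets are rejected. Accepting states are where Accept strings end.
a: 0a undefined. 0a->0: no, b/ab meet in 0 with "b" left. Open state 1: 0a->1.
b: 0b undefined. 0b->0: no, baa/aa meet in 1 with "a" left. 0b->1: no, bb/ab meet in 1 with "b" left. Open state 2: 0b->2.
aa: 1a undefined. 1a->0: ok.
ab: 1b undefined. 1b->0: ok.
ba: 2a undefined. 2a->0: ok.
bb: 2b undefined. 2b->0: no, bb/ba meet in 0. 2b->1: no, bbb/ba meet in 0. 2b->2: no, bba/ba meet in 0. Open state 3: 2b->3.
bba: 3a undefined. 3a->0: no, bba/ba meet in 0. 3a->1: ok.
bbb: 3b undefined. 3b->0: no, bbb/ba meet in 0. 3b->1: ok.
All examples now run through 4 states with every (state, symbol) defined. Accept strings end in {1,2,3}, Reject strings end in {0}; accept={1,2,3}.

states=4 start=0 accept={1,2,3} delta: 0a->1 0b->2 1a->0 1b->0 2a->0 2b->3 3a->1 3b->1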